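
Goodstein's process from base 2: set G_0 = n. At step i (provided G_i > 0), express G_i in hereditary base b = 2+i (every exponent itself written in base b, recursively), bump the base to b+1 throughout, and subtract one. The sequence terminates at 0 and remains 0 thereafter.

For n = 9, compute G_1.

step 0: 9 = 2^(2 + 1) + 1; sub 3 for 2: 3^(3 + 1) + 1; = 82; G_1 = 82−1 = 81
step 1: 81 = 3^(3 + 1); sub 4 for 3: 4^(4 + 1); = 1024; G_2 = 1024−1 = 1023

81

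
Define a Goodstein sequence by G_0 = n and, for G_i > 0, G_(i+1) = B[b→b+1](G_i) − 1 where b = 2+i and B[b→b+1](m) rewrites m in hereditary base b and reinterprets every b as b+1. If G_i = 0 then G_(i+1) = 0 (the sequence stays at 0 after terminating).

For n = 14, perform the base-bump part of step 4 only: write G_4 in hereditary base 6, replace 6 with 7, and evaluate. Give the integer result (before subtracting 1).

G_0=14  [base 2] 2^(2 + 1) + 2^2 + 2  →[2↦3]→  3^(3 + 1) + 3^3 + 3 = 111  −1 ⇒ G_1=110
G_1=110  [base 3] 3^(3 + 1) + 3^3 + 2  →[3↦4]→  4^(4 + 1) + 4^4 + 2 = 1282  −1 ⇒ G_2=1281
G_2=1281  [base 4] 4^(4 + 1) + 4^4 + 1  →[4↦5]→  5^(5 + 1) + 5^5 + 1 = 18751  −1 ⇒ G_3=18750
G_3=18750  [base 5] 5^(5 + 1) + 5^5  →[5↦6]→  6^(6 + 1) + 6^6 = 326592  −1 ⇒ G_4=326591

5862841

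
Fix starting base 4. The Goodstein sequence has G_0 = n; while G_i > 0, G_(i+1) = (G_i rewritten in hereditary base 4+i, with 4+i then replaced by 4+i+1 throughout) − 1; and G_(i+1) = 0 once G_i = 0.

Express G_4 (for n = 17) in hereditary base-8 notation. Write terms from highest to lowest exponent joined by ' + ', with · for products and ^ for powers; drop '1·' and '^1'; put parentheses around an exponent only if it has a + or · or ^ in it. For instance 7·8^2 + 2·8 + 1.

(0) 17|_4 = 4^2 + 1 ↦ 5^2 + 1|_5 = 26 ⇒ 25
(1) 25|_5 = 5^2 ↦ 6^2|_6 = 36 ⇒ 35
(2) 35|_6 = 5·6 + 5 ↦ 5·7 + 5|_7 = 40 ⇒ 39
(3) 39|_7 = 5·7 + 4 ↦ 5·8 + 4|_8 = 44 ⇒ 43
(4) 43|_8 = 5·8 + 3 ↦ 5·9 + 3|_9 = 48 ⇒ 47

5·8 + 3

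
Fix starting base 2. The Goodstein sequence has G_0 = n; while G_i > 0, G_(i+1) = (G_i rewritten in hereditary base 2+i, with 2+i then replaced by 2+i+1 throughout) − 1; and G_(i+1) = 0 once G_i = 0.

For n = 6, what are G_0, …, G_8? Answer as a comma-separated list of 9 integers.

base 2: 6 = 2^2 + 2; at 3: 3^3 + 3 = 30; next = 29
base 3: 29 = 3^3 + 2; at 4: 4^4 + 2 = 258; next = 257
base 4: 257 = 4^4 + 1; at 5: 5^5 + 1 = 3126; next = 3125
base 5: 3125 = 5^5; at 6: 6^6 = 46656; next = 46655
base 6: 46655 = 5·6^5 + 5·6^4 + 5·6^3 + 5·6^2 + 5·6 + 5; at 7: 5·7^5 + 5·7^4 + 5·7^3 + 5·7^2 + 5·7 + 5 = 98040; next = 98039
base 7: 98039 = 5·7^5 + 5·7^4 + 5·7^3 + 5·7^2 + 5·7 + 4; at 8: 5·8^5 + 5·8^4 + 5·8^3 + 5·8^2 + 5·8 + 4 = 187244; next = 187243
base 8: 187243 = 5·8^5 + 5·8^4 + 5·8^3 + 5·8^2 + 5·8 + 3; at 9: 5·9^5 + 5·9^4 + 5·9^3 + 5·9^2 + 5·9 + 3 = 332148; next = 332147
base 9: 332147 = 5·9^5 + 5·9^4 + 5·9^3 + 5·9^2 + 5·9 + 2; at 10: 5·10^5 + 5·10^4 + 5·10^3 + 5·10^2 + 5·10 + 2 = 555552; next = 555551

6, 29, 257, 3125, 46655, 98039, 187243, 332147, 555551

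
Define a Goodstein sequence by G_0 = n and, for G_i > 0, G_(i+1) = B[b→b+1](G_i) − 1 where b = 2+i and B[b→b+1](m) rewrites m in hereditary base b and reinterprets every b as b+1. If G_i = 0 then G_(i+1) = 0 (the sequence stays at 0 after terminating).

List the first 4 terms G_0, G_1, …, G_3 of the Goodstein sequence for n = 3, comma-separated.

(0) 3|_2 = 2 + 1 ↦ 3 + 1|_3 = 4 ⇒ 3
(1) 3|_3 = 3 ↦ 4|_4 = 4 ⇒ 3
(2) 3|_4 = 3 ↦ 3|_5 = 3 ⇒ 2

3, 3, 3, 2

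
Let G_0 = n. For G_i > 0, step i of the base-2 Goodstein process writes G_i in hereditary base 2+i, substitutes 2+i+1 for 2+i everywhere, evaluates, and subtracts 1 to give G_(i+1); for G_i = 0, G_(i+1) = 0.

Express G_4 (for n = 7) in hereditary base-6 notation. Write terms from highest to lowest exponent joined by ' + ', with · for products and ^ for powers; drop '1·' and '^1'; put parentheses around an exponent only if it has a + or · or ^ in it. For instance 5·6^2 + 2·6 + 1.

i=0: 7 = 2^2 + 2 + 1 (b=2); 2→3: 3^3 + 3 + 1 = 31; 31−1 = 30
i=1: 30 = 3^3 + 3 (b=3); 3→4: 4^4 + 4 = 260; 260−1 = 259
i=2: 259 = 4^4 + 3 (b=4); 4→5: 5^5 + 3 = 3128; 3128−1 = 3127
i=3: 3127 = 5^5 + 2 (b=5); 5→6: 6^6 + 2 = 46658; 46658−1 = 46657
i=4: 46657 = 6^6 + 1 (b=6); 6→7: 7^7 + 1 = 823544; 823544−1 = 823543

6^6 + 1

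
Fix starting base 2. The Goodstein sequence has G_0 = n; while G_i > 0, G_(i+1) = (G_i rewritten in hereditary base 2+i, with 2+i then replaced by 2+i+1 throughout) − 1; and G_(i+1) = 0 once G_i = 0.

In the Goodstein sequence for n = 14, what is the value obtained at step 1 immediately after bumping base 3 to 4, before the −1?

G_0 = 14. HB_2(14) = 2^(2 + 1) + 2^2 + 2. Bump = 111. G_1 = 110.
G_1 = 110. HB_3(110) = 3^(3 + 1) + 3^3 + 2. Bump = 1282. G_2 = 1281.

1282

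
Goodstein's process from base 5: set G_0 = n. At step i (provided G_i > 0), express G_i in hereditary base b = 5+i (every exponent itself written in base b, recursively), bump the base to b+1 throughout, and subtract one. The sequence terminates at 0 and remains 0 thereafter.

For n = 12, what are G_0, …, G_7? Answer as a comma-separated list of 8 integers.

12, 13, 14, 15, 15, 15, 15, 15

[0] 12 ≡ 2·5 + 2 (base 5). Lift 6: 14. −1: 13.
[1] 13 ≡ 2·6 + 1 (base 6). Lift 7: 15. −1: 14.
[2] 14 ≡ 2·7 (base 7). Lift 8: 16. −1: 15.
[3] 15 ≡ 8 + 7 (base 8). Lift 9: 16. −1: 15.
[4] 15 ≡ 9 + 6 (base 9). Lift 10: 16. −1: 15.
[5] 15 ≡ 10 + 5 (base 10). Lift 11: 16. −1: 15.
[6] 15 ≡ 11 + 4 (base 11). Lift 12: 16. −1: 15.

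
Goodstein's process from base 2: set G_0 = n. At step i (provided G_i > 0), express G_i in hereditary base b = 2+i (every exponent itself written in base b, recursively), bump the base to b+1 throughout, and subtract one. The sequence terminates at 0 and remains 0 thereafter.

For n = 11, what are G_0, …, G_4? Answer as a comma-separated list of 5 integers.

(0) 11|_2 = 2^(2 + 1) + 2 + 1 ↦ 3^(3 + 1) + 3 + 1|_3 = 85 ⇒ 84
(1) 84|_3 = 3^(3 + 1) + 3 ↦ 4^(4 + 1) + 4|_4 = 1028 ⇒ 1027
(2) 1027|_4 = 4^(4 + 1) + 3 ↦ 5^(5 + 1) + 3|_5 = 15628 ⇒ 15627
(3) 15627|_5 = 5^(5 + 1) + 2 ↦ 6^(6 + 1) + 2|_6 = 279938 ⇒ 279937

11, 84, 1027, 15627, 279937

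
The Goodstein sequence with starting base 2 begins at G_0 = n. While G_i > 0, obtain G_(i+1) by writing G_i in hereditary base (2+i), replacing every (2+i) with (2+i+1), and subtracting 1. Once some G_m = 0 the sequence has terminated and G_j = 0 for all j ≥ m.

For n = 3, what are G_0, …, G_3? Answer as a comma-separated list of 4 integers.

step 0: 3 = 2 + 1; sub 3 for 2: 3 + 1; = 4; G_1 = 4−1 = 3
step 1: 3 = 3; sub 4 for 3: 4; = 4; G_2 = 4−1 = 3
step 2: 3 = 3; sub 5 for 4: 3; = 3; G_3 = 3−1 = 2

3, 3, 3, 2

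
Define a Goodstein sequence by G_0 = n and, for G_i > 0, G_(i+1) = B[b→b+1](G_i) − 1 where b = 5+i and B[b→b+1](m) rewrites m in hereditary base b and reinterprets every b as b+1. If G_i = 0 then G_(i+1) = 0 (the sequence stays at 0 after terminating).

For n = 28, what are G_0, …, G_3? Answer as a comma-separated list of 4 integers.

28, 38, 50, 64

G_0 = 28. HB_5(28) = 5^2 + 3. Bump = 39. G_1 = 38.
G_1 = 38. HB_6(38) = 6^2 + 2. Bump = 51. G_2 = 50.
G_2 = 50. HB_7(50) = 7^2 + 1. Bump = 65. G_3 = 64.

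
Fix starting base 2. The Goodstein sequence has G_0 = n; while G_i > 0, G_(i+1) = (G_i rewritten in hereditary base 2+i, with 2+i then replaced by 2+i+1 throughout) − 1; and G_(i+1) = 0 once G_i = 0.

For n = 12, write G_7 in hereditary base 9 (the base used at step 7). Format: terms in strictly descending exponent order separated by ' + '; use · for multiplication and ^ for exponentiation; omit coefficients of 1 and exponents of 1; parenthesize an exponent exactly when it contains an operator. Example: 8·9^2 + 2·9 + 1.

9^(9 + 1) + 2·9^2 + 9 + 2

i=0: 12 = 2^(2 + 1) + 2^2 (b=2); 2→3: 3^(3 + 1) + 3^3 = 108; 108−1 = 107
i=1: 107 = 3^(3 + 1) + 2·3^2 + 2·3 + 2 (b=3); 3→4: 4^(4 + 1) + 2·4^2 + 2·4 + 2 = 1066; 1066−1 = 1065
i=2: 1065 = 4^(4 + 1) + 2·4^2 + 2·4 + 1 (b=4); 4→5: 5^(5 + 1) + 2·5^2 + 2·5 + 1 = 15686; 15686−1 = 15685
i=3: 15685 = 5^(5 + 1) + 2·5^2 + 2·5 (b=5); 5→6: 6^(6 + 1) + 2·6^2 + 2·6 = 280020; 280020−1 = 280019
i=4: 280019 = 6^(6 + 1) + 2·6^2 + 6 + 5 (b=6); 6→7: 7^(7 + 1) + 2·7^2 + 7 + 5 = 5764911; 5764911−1 = 5764910
i=5: 5764910 = 7^(7 + 1) + 2·7^2 + 7 + 4 (b=7); 7→8: 8^(8 + 1) + 2·8^2 + 8 + 4 = 134217868; 134217868−1 = 134217867
i=6: 134217867 = 8^(8 + 1) + 2·8^2 + 8 + 3 (b=8); 8→9: 9^(9 + 1) + 2·9^2 + 9 + 3 = 3486784575; 3486784575−1 = 3486784574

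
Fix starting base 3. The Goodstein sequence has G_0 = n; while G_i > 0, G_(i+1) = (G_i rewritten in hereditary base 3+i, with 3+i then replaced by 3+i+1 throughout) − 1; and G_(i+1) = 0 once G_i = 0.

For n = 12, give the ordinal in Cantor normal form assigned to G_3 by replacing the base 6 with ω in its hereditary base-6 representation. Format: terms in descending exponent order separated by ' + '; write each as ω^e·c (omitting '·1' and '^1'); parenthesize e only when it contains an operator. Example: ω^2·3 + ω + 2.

step 0: 12 = 3^2 + 3; sub 4 for 3: 4^2 + 4; = 20; G_1 = 20−1 = 19
step 1: 19 = 4^2 + 3; sub 5 for 4: 5^2 + 3; = 28; G_2 = 28−1 = 27
step 2: 27 = 5^2 + 2; sub 6 for 5: 6^2 + 2; = 38; G_3 = 38−1 = 37

ω^2 + 1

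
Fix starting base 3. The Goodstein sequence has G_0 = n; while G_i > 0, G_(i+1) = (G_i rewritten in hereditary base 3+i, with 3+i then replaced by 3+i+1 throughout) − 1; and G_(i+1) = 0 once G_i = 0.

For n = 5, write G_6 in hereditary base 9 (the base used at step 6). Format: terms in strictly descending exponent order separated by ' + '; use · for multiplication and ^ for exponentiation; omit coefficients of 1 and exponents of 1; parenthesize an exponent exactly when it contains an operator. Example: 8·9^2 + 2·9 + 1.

2

[0] 5 ≡ 3 + 2 (base 3). Lift 4: 6. −1: 5.
[1] 5 ≡ 4 + 1 (base 4). Lift 5: 6. −1: 5.
[2] 5 ≡ 5 (base 5). Lift 6: 6. −1: 5.
[3] 5 ≡ 5 (base 6). Lift 7: 5. −1: 4.
[4] 4 ≡ 4 (base 7). Lift 8: 4. −1: 3.
[5] 3 ≡ 3 (base 8). Lift 9: 3. −1: 2.
[6] 2 ≡ 2 (base 9). Lift 10: 2. −1: 1.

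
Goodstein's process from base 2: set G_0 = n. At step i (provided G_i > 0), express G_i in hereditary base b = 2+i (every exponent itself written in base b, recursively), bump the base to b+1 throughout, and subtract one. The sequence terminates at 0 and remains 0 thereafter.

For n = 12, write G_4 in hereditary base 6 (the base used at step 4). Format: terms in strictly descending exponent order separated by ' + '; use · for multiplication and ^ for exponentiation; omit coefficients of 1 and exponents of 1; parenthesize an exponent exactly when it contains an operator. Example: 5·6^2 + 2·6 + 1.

6^(6 + 1) + 2·6^2 + 6 + 5

base 2: 12 = 2^(2 + 1) + 2^2; at 3: 3^(3 + 1) + 3^3 = 108; next = 107
base 3: 107 = 3^(3 + 1) + 2·3^2 + 2·3 + 2; at 4: 4^(4 + 1) + 2·4^2 + 2·4 + 2 = 1066; next = 1065
base 4: 1065 = 4^(4 + 1) + 2·4^2 + 2·4 + 1; at 5: 5^(5 + 1) + 2·5^2 + 2·5 + 1 = 15686; next = 15685
base 5: 15685 = 5^(5 + 1) + 2·5^2 + 2·5; at 6: 6^(6 + 1) + 2·6^2 + 2·6 = 280020; next = 280019
base 6: 280019 = 6^(6 + 1) + 2·6^2 + 6 + 5; at 7: 7^(7 + 1) + 2·7^2 + 7 + 5 = 5764911; next = 5764910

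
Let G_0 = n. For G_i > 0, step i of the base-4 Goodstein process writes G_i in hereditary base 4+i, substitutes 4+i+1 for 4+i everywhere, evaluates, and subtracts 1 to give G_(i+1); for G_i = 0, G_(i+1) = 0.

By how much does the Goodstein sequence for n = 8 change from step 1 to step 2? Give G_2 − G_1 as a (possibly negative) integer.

0

G_0 = 8. HB_4(8) = 2·4. Bump = 10. G_1 = 9.
G_1 = 9. HB_5(9) = 5 + 4. Bump = 10. G_2 = 9.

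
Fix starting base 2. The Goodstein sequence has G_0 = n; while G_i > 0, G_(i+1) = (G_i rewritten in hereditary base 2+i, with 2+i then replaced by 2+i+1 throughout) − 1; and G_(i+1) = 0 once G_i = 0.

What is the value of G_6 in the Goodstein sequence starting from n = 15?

150994943

G_0 = 15. HB_2(15) = 2^(2 + 1) + 2^2 + 2 + 1. Bump = 112. G_1 = 111.
G_1 = 111. HB_3(111) = 3^(3 + 1) + 3^3 + 3. Bump = 1284. G_2 = 1283.
G_2 = 1283. HB_4(1283) = 4^(4 + 1) + 4^4 + 3. Bump = 18753. G_3 = 18752.
G_3 = 18752. HB_5(18752) = 5^(5 + 1) + 5^5 + 2. Bump = 326594. G_4 = 326593.
G_4 = 326593. HB_6(326593) = 6^(6 + 1) + 6^6 + 1. Bump = 6588345. G_5 = 6588344.
G_5 = 6588344. HB_7(6588344) = 7^(7 + 1) + 7^7. Bump = 150994944. G_6 = 150994943.
G_6 = 150994943. HB_8(150994943) = 8^(8 + 1) + 7·8^7 + 7·8^6 + 7·8^5 + 7·8^4 + 7·8^3 + 7·8^2 + 7·8 + 7. Bump = 3524450281. G_7 = 3524450280.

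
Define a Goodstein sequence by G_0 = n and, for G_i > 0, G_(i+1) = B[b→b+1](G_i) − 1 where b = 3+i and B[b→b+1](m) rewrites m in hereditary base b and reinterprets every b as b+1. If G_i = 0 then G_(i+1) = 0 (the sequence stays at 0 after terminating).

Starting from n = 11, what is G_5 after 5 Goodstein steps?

43

i=0: 11 = 3^2 + 2 (b=3); 3→4: 4^2 + 2 = 18; 18−1 = 17
i=1: 17 = 4^2 + 1 (b=4); 4→5: 5^2 + 1 = 26; 26−1 = 25
i=2: 25 = 5^2 (b=5); 5→6: 6^2 = 36; 36−1 = 35
i=3: 35 = 5·6 + 5 (b=6); 6→7: 5·7 + 5 = 40; 40−1 = 39
i=4: 39 = 5·7 + 4 (b=7); 7→8: 5·8 + 4 = 44; 44−1 = 43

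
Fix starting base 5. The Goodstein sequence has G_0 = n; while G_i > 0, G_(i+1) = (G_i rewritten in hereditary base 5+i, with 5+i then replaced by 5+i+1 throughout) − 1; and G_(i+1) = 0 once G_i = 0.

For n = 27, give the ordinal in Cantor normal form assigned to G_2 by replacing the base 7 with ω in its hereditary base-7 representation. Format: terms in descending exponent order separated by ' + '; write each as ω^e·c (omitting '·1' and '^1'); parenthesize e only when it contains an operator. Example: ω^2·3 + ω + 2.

ω^2

27 —HB5→ 5^2 + 2 —bump→ 6^2 + 2 = 38 —(−1)→ 37
37 —HB6→ 6^2 + 1 —bump→ 7^2 + 1 = 50 —(−1)→ 49
49 —HB7→ 7^2 —bump→ 8^2 = 64 —(−1)→ 63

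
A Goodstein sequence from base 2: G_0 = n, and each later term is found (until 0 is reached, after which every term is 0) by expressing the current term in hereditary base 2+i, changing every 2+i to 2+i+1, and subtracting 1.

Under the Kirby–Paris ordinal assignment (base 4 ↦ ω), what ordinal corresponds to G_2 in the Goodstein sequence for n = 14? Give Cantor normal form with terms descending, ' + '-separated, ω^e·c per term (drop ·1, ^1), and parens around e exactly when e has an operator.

step 0: 14 = 2^(2 + 1) + 2^2 + 2; sub 3 for 2: 3^(3 + 1) + 3^3 + 3; = 111; G_1 = 111−1 = 110
step 1: 110 = 3^(3 + 1) + 3^3 + 2; sub 4 for 3: 4^(4 + 1) + 4^4 + 2; = 1282; G_2 = 1282−1 = 1281

ω^(ω + 1) + ω^ω + 1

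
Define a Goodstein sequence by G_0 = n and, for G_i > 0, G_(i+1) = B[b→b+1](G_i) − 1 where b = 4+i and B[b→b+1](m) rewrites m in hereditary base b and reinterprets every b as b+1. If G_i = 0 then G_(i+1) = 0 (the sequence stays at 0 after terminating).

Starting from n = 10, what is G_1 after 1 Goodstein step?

10 —HB4→ 2·4 + 2 —bump→ 2·5 + 2 = 12 —(−1)→ 11
11 —HB5→ 2·5 + 1 —bump→ 2·6 + 1 = 13 —(−1)→ 12

11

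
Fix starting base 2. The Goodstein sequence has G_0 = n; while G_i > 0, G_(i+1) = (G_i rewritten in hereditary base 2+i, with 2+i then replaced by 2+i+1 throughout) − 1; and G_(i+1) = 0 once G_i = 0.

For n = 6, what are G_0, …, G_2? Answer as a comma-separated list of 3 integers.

[0] 6 ≡ 2^2 + 2 (base 2). Lift 3: 30. −1: 29.
[1] 29 ≡ 3^3 + 2 (base 3). Lift 4: 258. −1: 257.

6, 29, 257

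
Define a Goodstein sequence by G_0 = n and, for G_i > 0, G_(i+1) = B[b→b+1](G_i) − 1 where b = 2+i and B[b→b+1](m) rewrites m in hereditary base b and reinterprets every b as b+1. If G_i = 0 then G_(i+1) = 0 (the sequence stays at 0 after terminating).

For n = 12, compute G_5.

5764910

[0] 12 ≡ 2^(2 + 1) + 2^2 (base 2). Lift 3: 108. −1: 107.
[1] 107 ≡ 3^(3 + 1) + 2·3^2 + 2·3 + 2 (base 3). Lift 4: 1066. −1: 1065.
[2] 1065 ≡ 4^(4 + 1) + 2·4^2 + 2·4 + 1 (base 4). Lift 5: 15686. −1: 15685.
[3] 15685 ≡ 5^(5 + 1) + 2·5^2 + 2·5 (base 5). Lift 6: 280020. −1: 280019.
[4] 280019 ≡ 6^(6 + 1) + 2·6^2 + 6 + 5 (base 6). Lift 7: 5764911. −1: 5764910.
[5] 5764910 ≡ 7^(7 + 1) + 2·7^2 + 7 + 4 (base 7). Lift 8: 134217868. −1: 134217867.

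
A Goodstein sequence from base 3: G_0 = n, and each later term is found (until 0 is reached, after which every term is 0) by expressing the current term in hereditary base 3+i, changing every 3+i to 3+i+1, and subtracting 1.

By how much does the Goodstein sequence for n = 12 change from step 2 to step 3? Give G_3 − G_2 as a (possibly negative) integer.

10

base 3: 12 = 3^2 + 3; at 4: 4^2 + 4 = 20; next = 19
base 4: 19 = 4^2 + 3; at 5: 5^2 + 3 = 28; next = 27
base 5: 27 = 5^2 + 2; at 6: 6^2 + 2 = 38; next = 37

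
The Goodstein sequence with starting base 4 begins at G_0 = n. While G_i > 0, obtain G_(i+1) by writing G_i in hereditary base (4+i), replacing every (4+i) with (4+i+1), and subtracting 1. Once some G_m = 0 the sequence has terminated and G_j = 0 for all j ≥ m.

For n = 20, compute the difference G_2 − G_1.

10

(0) 20|_4 = 4^2 + 4 ↦ 5^2 + 5|_5 = 30 ⇒ 29
(1) 29|_5 = 5^2 + 4 ↦ 6^2 + 4|_6 = 40 ⇒ 39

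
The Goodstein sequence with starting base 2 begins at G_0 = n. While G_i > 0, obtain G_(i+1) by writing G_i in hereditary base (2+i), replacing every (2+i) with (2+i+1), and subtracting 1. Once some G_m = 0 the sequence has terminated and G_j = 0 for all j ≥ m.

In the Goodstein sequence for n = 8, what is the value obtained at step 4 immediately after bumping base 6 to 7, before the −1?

1647196

[0] 8 ≡ 2^(2 + 1) (base 2). Lift 3: 81. −1: 80.
[1] 80 ≡ 2·3^3 + 2·3^2 + 2·3 + 2 (base 3). Lift 4: 554. −1: 553.
[2] 553 ≡ 2·4^4 + 2·4^2 + 2·4 + 1 (base 4). Lift 5: 6311. −1: 6310.
[3] 6310 ≡ 2·5^5 + 2·5^2 + 2·5 (base 5). Lift 6: 93396. −1: 93395.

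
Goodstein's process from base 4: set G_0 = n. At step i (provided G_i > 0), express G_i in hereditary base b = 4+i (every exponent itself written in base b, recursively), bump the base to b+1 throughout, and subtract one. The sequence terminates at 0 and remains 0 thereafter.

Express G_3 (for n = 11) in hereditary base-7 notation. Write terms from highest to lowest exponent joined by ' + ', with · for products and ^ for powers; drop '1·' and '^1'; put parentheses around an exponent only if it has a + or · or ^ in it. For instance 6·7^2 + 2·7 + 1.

step 0: 11 = 2·4 + 3; sub 5 for 4: 2·5 + 3; = 13; G_1 = 13−1 = 12
step 1: 12 = 2·5 + 2; sub 6 for 5: 2·6 + 2; = 14; G_2 = 14−1 = 13
step 2: 13 = 2·6 + 1; sub 7 for 6: 2·7 + 1; = 15; G_3 = 15−1 = 14
step 3: 14 = 2·7; sub 8 for 7: 2·8; = 16; G_4 = 16−1 = 15

2·7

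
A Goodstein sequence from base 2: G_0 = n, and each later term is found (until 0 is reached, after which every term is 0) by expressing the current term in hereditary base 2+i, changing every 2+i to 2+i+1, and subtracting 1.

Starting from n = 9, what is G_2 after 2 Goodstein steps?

1023

base 2: 9 = 2^(2 + 1) + 1; at 3: 3^(3 + 1) + 1 = 82; next = 81
base 3: 81 = 3^(3 + 1); at 4: 4^(4 + 1) = 1024; next = 1023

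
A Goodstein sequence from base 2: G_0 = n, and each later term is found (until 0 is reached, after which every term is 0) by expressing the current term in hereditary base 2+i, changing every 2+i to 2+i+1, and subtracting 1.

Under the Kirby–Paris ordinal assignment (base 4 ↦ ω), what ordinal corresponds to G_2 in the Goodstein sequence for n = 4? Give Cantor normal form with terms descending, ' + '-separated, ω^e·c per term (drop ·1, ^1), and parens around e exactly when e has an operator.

ω^2·2 + ω·2 + 1

G_0 = 4. HB_2(4) = 2^2. Bump = 27. G_1 = 26.
G_1 = 26. HB_3(26) = 2·3^2 + 2·3 + 2. Bump = 42. G_2 = 41.
G_2 = 41. HB_4(41) = 2·4^2 + 2·4 + 1. Bump = 61. G_3 = 60.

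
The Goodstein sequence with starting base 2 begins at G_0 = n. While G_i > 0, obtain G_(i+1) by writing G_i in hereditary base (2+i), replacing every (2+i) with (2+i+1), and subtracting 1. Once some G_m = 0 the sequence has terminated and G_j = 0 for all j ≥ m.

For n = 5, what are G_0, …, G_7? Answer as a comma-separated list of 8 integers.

(0) 5|_2 = 2^2 + 1 ↦ 3^3 + 1|_3 = 28 ⇒ 27
(1) 27|_3 = 3^3 ↦ 4^4|_4 = 256 ⇒ 255
(2) 255|_4 = 3·4^3 + 3·4^2 + 3·4 + 3 ↦ 3·5^3 + 3·5^2 + 3·5 + 3|_5 = 468 ⇒ 467
(3) 467|_5 = 3·5^3 + 3·5^2 + 3·5 + 2 ↦ 3·6^3 + 3·6^2 + 3·6 + 2|_6 = 776 ⇒ 775
(4) 775|_6 = 3·6^3 + 3·6^2 + 3·6 + 1 ↦ 3·7^3 + 3·7^2 + 3·7 + 1|_7 = 1198 ⇒ 1197
(5) 1197|_7 = 3·7^3 + 3·7^2 + 3·7 ↦ 3·8^3 + 3·8^2 + 3·8|_8 = 1752 ⇒ 1751
(6) 1751|_8 = 3·8^3 + 3·8^2 + 2·8 + 7 ↦ 3·9^3 + 3·9^2 + 2·9 + 7|_9 = 2455 ⇒ 2454

5, 27, 255, 467, 775, 1197, 1751, 2454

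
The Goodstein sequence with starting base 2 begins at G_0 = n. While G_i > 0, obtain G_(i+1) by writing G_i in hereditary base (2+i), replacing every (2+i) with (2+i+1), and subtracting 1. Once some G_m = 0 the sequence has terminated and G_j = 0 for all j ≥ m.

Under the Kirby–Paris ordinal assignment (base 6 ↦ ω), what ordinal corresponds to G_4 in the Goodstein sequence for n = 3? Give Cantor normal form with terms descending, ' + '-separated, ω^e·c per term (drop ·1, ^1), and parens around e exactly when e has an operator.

1

[0] 3 ≡ 2 + 1 (base 2). Lift 3: 4. −1: 3.
[1] 3 ≡ 3 (base 3). Lift 4: 4. −1: 3.
[2] 3 ≡ 3 (base 4). Lift 5: 3. −1: 2.
[3] 2 ≡ 2 (base 5). Lift 6: 2. −1: 1.
[4] 1 ≡ 1 (base 6). Lift 7: 1. −1: 0.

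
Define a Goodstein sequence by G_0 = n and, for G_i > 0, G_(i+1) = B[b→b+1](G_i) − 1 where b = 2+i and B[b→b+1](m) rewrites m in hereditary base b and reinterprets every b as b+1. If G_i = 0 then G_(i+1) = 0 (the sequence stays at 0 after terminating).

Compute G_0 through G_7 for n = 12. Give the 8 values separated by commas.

[0] 12 ≡ 2^(2 + 1) + 2^2 (base 2). Lift 3: 108. −1: 107.
[1] 107 ≡ 3^(3 + 1) + 2·3^2 + 2·3 + 2 (base 3). Lift 4: 1066. −1: 1065.
[2] 1065 ≡ 4^(4 + 1) + 2·4^2 + 2·4 + 1 (base 4). Lift 5: 15686. −1: 15685.
[3] 15685 ≡ 5^(5 + 1) + 2·5^2 + 2·5 (base 5). Lift 6: 280020. −1: 280019.
[4] 280019 ≡ 6^(6 + 1) + 2·6^2 + 6 + 5 (base 6). Lift 7: 5764911. −1: 5764910.
[5] 5764910 ≡ 7^(7 + 1) + 2·7^2 + 7 + 4 (base 7). Lift 8: 134217868. −1: 134217867.
[6] 134217867 ≡ 8^(8 + 1) + 2·8^2 + 8 + 3 (base 8). Lift 9: 3486784575. −1: 3486784574.

12, 107, 1065, 15685, 280019, 5764910, 134217867, 3486784574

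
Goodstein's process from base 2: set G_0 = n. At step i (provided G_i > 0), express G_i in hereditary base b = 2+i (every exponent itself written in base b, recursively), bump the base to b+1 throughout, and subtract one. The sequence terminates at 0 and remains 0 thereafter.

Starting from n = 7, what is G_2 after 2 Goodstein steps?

G_0=7  [base 2] 2^2 + 2 + 1  →[2↦3]→  3^3 + 3 + 1 = 31  −1 ⇒ G_1=30
G_1=30  [base 3] 3^3 + 3  →[3↦4]→  4^4 + 4 = 260  −1 ⇒ G_2=259

259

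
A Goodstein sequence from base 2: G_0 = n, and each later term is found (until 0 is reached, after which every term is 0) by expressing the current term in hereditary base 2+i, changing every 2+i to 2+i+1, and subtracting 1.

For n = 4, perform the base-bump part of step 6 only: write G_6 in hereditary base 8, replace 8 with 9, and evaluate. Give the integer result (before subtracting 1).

174

4 —HB2→ 2^2 —bump→ 3^3 = 27 —(−1)→ 26
26 —HB3→ 2·3^2 + 2·3 + 2 —bump→ 2·4^2 + 2·4 + 2 = 42 —(−1)→ 41
41 —HB4→ 2·4^2 + 2·4 + 1 —bump→ 2·5^2 + 2·5 + 1 = 61 —(−1)→ 60
60 —HB5→ 2·5^2 + 2·5 —bump→ 2·6^2 + 2·6 = 84 —(−1)→ 83
83 —HB6→ 2·6^2 + 6 + 5 —bump→ 2·7^2 + 7 + 5 = 110 —(−1)→ 109
109 —HB7→ 2·7^2 + 7 + 4 —bump→ 2·8^2 + 8 + 4 = 140 —(−1)→ 139
139 —HB8→ 2·8^2 + 8 + 3 —bump→ 2·9^2 + 9 + 3 = 174 —(−1)→ 173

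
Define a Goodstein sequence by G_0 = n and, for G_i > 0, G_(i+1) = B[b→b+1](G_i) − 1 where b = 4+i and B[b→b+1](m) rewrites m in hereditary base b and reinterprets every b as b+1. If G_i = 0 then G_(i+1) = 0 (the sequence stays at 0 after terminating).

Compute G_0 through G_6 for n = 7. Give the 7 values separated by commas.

(0) 7|_4 = 4 + 3 ↦ 5 + 3|_5 = 8 ⇒ 7
(1) 7|_5 = 5 + 2 ↦ 6 + 2|_6 = 8 ⇒ 7
(2) 7|_6 = 6 + 1 ↦ 7 + 1|_7 = 8 ⇒ 7
(3) 7|_7 = 7 ↦ 8|_8 = 8 ⇒ 7
(4) 7|_8 = 7 ↦ 7|_9 = 7 ⇒ 6
(5) 6|_9 = 6 ↦ 6|_10 = 6 ⇒ 5

7, 7, 7, 7, 7, 6, 5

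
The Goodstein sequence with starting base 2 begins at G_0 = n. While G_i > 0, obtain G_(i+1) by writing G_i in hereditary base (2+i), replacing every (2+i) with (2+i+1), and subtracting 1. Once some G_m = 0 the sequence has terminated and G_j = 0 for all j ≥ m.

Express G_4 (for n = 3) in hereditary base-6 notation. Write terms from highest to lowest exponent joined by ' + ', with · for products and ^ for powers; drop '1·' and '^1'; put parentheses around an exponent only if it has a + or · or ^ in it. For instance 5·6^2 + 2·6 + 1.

1

3 —HB2→ 2 + 1 —bump→ 3 + 1 = 4 —(−1)→ 3
3 —HB3→ 3 —bump→ 4 = 4 —(−1)→ 3
3 —HB4→ 3 —bump→ 3 = 3 —(−1)→ 2
2 —HB5→ 2 —bump→ 2 = 2 —(−1)→ 1
1 —HB6→ 1 —bump→ 1 = 1 —(−1)→ 0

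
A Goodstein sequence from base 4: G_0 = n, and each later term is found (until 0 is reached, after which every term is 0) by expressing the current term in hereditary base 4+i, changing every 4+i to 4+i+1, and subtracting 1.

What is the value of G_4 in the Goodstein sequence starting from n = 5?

step 0: 5 = 4 + 1; sub 5 for 4: 5 + 1; = 6; G_1 = 6−1 = 5
step 1: 5 = 5; sub 6 for 5: 6; = 6; G_2 = 6−1 = 5
step 2: 5 = 5; sub 7 for 6: 5; = 5; G_3 = 5−1 = 4
step 3: 4 = 4; sub 8 for 7: 4; = 4; G_4 = 4−1 = 3
step 4: 3 = 3; sub 9 for 8: 3; = 3; G_5 = 3−1 = 2

3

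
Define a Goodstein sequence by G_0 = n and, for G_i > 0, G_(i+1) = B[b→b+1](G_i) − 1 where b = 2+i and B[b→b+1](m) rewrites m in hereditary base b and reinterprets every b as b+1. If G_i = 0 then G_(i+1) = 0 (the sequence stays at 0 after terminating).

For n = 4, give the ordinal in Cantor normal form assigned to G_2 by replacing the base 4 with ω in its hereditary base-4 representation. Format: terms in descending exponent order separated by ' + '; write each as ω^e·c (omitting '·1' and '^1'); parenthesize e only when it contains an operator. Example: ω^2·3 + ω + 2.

ω^2·2 + ω·2 + 1

[0] 4 ≡ 2^2 (base 2). Lift 3: 27. −1: 26.
[1] 26 ≡ 2·3^2 + 2·3 + 2 (base 3). Lift 4: 42. −1: 41.
[2] 41 ≡ 2·4^2 + 2·4 + 1 (base 4). Lift 5: 61. −1: 60.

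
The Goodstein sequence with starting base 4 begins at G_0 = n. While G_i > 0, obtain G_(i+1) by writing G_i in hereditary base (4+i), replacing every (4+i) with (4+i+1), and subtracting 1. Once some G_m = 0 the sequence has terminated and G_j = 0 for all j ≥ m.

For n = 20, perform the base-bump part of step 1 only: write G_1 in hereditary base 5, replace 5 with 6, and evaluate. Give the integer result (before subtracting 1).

G_0 = 20. HB_4(20) = 4^2 + 4. Bump = 30. G_1 = 29.
G_1 = 29. HB_5(29) = 5^2 + 4. Bump = 40. G_2 = 39.

40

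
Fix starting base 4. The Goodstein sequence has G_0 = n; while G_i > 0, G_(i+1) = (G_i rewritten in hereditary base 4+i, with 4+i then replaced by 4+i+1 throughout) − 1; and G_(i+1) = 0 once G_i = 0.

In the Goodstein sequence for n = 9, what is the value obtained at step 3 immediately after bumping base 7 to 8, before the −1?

12

i=0: 9 = 2·4 + 1 (b=4); 4→5: 2·5 + 1 = 11; 11−1 = 10
i=1: 10 = 2·5 (b=5); 5→6: 2·6 = 12; 12−1 = 11
i=2: 11 = 6 + 5 (b=6); 6→7: 7 + 5 = 12; 12−1 = 11
i=3: 11 = 7 + 4 (b=7); 7→8: 8 + 4 = 12; 12−1 = 11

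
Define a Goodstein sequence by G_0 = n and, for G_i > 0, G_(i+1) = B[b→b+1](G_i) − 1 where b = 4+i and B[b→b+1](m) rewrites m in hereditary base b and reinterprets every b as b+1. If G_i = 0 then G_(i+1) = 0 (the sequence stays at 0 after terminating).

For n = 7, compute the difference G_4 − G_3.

(0) 7|_4 = 4 + 3 ↦ 5 + 3|_5 = 8 ⇒ 7
(1) 7|_5 = 5 + 2 ↦ 6 + 2|_6 = 8 ⇒ 7
(2) 7|_6 = 6 + 1 ↦ 7 + 1|_7 = 8 ⇒ 7
(3) 7|_7 = 7 ↦ 8|_8 = 8 ⇒ 7

0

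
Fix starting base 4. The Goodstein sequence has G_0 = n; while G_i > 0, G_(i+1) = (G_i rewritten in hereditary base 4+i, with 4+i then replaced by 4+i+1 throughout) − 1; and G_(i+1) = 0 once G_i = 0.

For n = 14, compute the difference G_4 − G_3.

base 4: 14 = 3·4 + 2; at 5: 3·5 + 2 = 17; next = 16
base 5: 16 = 3·5 + 1; at 6: 3·6 + 1 = 19; next = 18
base 6: 18 = 3·6; at 7: 3·7 = 21; next = 20
base 7: 20 = 2·7 + 6; at 8: 2·8 + 6 = 22; next = 21

1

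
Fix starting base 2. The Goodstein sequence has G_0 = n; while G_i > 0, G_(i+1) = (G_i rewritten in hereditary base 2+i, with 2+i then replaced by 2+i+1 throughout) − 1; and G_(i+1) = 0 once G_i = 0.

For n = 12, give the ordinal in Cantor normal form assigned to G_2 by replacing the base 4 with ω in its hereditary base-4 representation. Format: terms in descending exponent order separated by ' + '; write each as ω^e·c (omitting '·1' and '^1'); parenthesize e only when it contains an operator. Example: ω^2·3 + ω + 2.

[0] 12 ≡ 2^(2 + 1) + 2^2 (base 2). Lift 3: 108. −1: 107.
[1] 107 ≡ 3^(3 + 1) + 2·3^2 + 2·3 + 2 (base 3). Lift 4: 1066. −1: 1065.

ω^(ω + 1) + ω^2·2 + ω·2 + 1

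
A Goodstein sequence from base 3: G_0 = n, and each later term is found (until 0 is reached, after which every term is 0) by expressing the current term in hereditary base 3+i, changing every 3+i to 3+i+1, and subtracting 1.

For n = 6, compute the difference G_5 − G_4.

0

G_0 = 6. HB_3(6) = 2·3. Bump = 8. G_1 = 7.
G_1 = 7. HB_4(7) = 4 + 3. Bump = 8. G_2 = 7.
G_2 = 7. HB_5(7) = 5 + 2. Bump = 8. G_3 = 7.
G_3 = 7. HB_6(7) = 6 + 1. Bump = 8. G_4 = 7.
G_4 = 7. HB_7(7) = 7. Bump = 8. G_5 = 7.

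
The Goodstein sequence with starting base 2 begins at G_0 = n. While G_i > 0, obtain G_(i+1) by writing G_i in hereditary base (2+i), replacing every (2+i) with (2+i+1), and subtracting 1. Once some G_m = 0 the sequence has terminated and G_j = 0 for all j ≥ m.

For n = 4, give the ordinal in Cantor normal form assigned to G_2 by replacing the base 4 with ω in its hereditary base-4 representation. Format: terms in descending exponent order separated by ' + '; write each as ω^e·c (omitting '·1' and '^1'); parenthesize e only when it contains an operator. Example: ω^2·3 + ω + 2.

ω^2·2 + ω·2 + 1

G_0 = 4. HB_2(4) = 2^2. Bump = 27. G_1 = 26.
G_1 = 26. HB_3(26) = 2·3^2 + 2·3 + 2. Bump = 42. G_2 = 41.
G_2 = 41. HB_4(41) = 2·4^2 + 2·4 + 1. Bump = 61. G_3 = 60.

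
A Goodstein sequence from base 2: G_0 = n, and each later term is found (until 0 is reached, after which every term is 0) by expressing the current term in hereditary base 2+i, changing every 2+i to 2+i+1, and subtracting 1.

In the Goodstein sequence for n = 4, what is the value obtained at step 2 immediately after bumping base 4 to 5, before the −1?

61

i=0: 4 = 2^2 (b=2); 2→3: 3^3 = 27; 27−1 = 26
i=1: 26 = 2·3^2 + 2·3 + 2 (b=3); 3→4: 2·4^2 + 2·4 + 2 = 42; 42−1 = 41
i=2: 41 = 2·4^2 + 2·4 + 1 (b=4); 4→5: 2·5^2 + 2·5 + 1 = 61; 61−1 = 60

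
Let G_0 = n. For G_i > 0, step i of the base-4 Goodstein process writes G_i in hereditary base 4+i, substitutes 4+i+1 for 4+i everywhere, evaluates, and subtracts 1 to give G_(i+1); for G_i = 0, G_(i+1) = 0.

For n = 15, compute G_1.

i=0: 15 = 3·4 + 3 (b=4); 4→5: 3·5 + 3 = 18; 18−1 = 17
i=1: 17 = 3·5 + 2 (b=5); 5→6: 3·6 + 2 = 20; 20−1 = 19

17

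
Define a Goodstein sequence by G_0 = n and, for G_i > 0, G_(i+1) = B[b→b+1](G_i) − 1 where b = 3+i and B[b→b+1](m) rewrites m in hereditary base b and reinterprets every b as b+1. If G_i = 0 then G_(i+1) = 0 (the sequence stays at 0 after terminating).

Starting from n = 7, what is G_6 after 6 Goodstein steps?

7 —HB3→ 2·3 + 1 —bump→ 2·4 + 1 = 9 —(−1)→ 8
8 —HB4→ 2·4 —bump→ 2·5 = 10 —(−1)→ 9
9 —HB5→ 5 + 4 —bump→ 6 + 4 = 10 —(−1)→ 9
9 —HB6→ 6 + 3 —bump→ 7 + 3 = 10 —(−1)→ 9
9 —HB7→ 7 + 2 —bump→ 8 + 2 = 10 —(−1)→ 9
9 —HB8→ 8 + 1 —bump→ 9 + 1 = 10 —(−1)→ 9
9 —HB9→ 9 —bump→ 10 = 10 —(−1)→ 9

9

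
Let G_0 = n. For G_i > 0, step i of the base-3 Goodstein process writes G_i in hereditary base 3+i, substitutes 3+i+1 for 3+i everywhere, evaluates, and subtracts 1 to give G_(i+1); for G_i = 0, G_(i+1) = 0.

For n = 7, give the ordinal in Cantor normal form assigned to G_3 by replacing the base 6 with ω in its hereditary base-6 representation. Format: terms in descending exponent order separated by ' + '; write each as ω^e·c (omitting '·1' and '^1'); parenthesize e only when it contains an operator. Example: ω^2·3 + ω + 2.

G_0=7  [base 3] 2·3 + 1  →[3↦4]→  2·4 + 1 = 9  −1 ⇒ G_1=8
G_1=8  [base 4] 2·4  →[4↦5]→  2·5 = 10  −1 ⇒ G_2=9
G_2=9  [base 5] 5 + 4  →[5↦6]→  6 + 4 = 10  −1 ⇒ G_3=9
G_3=9  [base 6] 6 + 3  →[6↦7]→  7 + 3 = 10  −1 ⇒ G_4=9

ω + 3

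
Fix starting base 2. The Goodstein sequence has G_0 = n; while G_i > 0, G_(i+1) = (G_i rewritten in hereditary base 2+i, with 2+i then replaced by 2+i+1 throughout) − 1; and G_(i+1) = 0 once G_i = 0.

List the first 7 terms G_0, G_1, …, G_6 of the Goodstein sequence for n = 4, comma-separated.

4 —HB2→ 2^2 —bump→ 3^3 = 27 —(−1)→ 26
26 —HB3→ 2·3^2 + 2·3 + 2 —bump→ 2·4^2 + 2·4 + 2 = 42 —(−1)→ 41
41 —HB4→ 2·4^2 + 2·4 + 1 —bump→ 2·5^2 + 2·5 + 1 = 61 —(−1)→ 60
60 —HB5→ 2·5^2 + 2·5 —bump→ 2·6^2 + 2·6 = 84 —(−1)→ 83
83 —HB6→ 2·6^2 + 6 + 5 —bump→ 2·7^2 + 7 + 5 = 110 —(−1)→ 109
109 —HB7→ 2·7^2 + 7 + 4 —bump→ 2·8^2 + 8 + 4 = 140 —(−1)→ 139

4, 26, 41, 60, 83, 109, 139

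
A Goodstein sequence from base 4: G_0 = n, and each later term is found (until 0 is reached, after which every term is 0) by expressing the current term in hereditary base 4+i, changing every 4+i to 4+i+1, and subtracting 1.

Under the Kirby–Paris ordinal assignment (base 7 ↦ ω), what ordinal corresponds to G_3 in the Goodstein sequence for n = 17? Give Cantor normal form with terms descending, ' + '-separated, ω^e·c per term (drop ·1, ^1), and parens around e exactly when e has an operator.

[0] 17 ≡ 4^2 + 1 (base 4). Lift 5: 26. −1: 25.
[1] 25 ≡ 5^2 (base 5). Lift 6: 36. −1: 35.
[2] 35 ≡ 5·6 + 5 (base 6). Lift 7: 40. −1: 39.

ω·5 + 4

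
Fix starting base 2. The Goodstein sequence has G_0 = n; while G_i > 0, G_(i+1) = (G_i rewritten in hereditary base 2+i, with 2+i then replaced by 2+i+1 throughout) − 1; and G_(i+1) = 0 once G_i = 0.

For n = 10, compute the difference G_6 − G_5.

G_0=10  [base 2] 2^(2 + 1) + 2  →[2↦3]→  3^(3 + 1) + 3 = 84  −1 ⇒ G_1=83
G_1=83  [base 3] 3^(3 + 1) + 2  →[3↦4]→  4^(4 + 1) + 2 = 1026  −1 ⇒ G_2=1025
G_2=1025  [base 4] 4^(4 + 1) + 1  →[4↦5]→  5^(5 + 1) + 1 = 15626  −1 ⇒ G_3=15625
G_3=15625  [base 5] 5^(5 + 1)  →[5↦6]→  6^(6 + 1) = 279936  −1 ⇒ G_4=279935
G_4=279935  [base 6] 5·6^6 + 5·6^5 + 5·6^4 + 5·6^3 + 5·6^2 + 5·6 + 5  →[6↦7]→  5·7^7 + 5·7^5 + 5·7^4 + 5·7^3 + 5·7^2 + 5·7 + 5 = 4215755  −1 ⇒ G_5=4215754
G_5=4215754  [base 7] 5·7^7 + 5·7^5 + 5·7^4 + 5·7^3 + 5·7^2 + 5·7 + 4  →[7↦8]→  5·8^8 + 5·8^5 + 5·8^4 + 5·8^3 + 5·8^2 + 5·8 + 4 = 84073324  −1 ⇒ G_6=84073323

79857569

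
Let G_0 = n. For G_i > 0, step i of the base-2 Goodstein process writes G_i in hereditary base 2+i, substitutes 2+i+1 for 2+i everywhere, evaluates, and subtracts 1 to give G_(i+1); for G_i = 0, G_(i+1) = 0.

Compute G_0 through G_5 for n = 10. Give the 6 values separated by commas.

10, 83, 1025, 15625, 279935, 4215754

10 —HB2→ 2^(2 + 1) + 2 —bump→ 3^(3 + 1) + 3 = 84 —(−1)→ 83
83 —HB3→ 3^(3 + 1) + 2 —bump→ 4^(4 + 1) + 2 = 1026 —(−1)→ 1025
1025 —HB4→ 4^(4 + 1) + 1 —bump→ 5^(5 + 1) + 1 = 15626 —(−1)→ 15625
15625 —HB5→ 5^(5 + 1) —bump→ 6^(6 + 1) = 279936 —(−1)→ 279935
279935 —HB6→ 5·6^6 + 5·6^5 + 5·6^4 + 5·6^3 + 5·6^2 + 5·6 + 5 —bump→ 5·7^7 + 5·7^5 + 5·7^4 + 5·7^3 + 5·7^2 + 5·7 + 5 = 4215755 —(−1)→ 4215754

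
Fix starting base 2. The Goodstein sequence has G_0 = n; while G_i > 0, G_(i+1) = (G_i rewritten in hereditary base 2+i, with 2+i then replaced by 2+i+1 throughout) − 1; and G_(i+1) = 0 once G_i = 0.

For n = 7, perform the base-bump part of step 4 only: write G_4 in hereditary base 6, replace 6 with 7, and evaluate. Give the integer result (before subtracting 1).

(0) 7|_2 = 2^2 + 2 + 1 ↦ 3^3 + 3 + 1|_3 = 31 ⇒ 30
(1) 30|_3 = 3^3 + 3 ↦ 4^4 + 4|_4 = 260 ⇒ 259
(2) 259|_4 = 4^4 + 3 ↦ 5^5 + 3|_5 = 3128 ⇒ 3127
(3) 3127|_5 = 5^5 + 2 ↦ 6^6 + 2|_6 = 46658 ⇒ 46657
(4) 46657|_6 = 6^6 + 1 ↦ 7^7 + 1|_7 = 823544 ⇒ 823543

823544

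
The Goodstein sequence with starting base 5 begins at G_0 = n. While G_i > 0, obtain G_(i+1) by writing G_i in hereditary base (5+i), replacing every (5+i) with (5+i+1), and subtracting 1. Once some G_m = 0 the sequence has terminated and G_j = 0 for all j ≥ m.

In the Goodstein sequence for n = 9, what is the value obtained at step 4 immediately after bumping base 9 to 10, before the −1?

base 5: 9 = 5 + 4; at 6: 6 + 4 = 10; next = 9
base 6: 9 = 6 + 3; at 7: 7 + 3 = 10; next = 9
base 7: 9 = 7 + 2; at 8: 8 + 2 = 10; next = 9
base 8: 9 = 8 + 1; at 9: 9 + 1 = 10; next = 9
base 9: 9 = 9; at 10: 10 = 10; next = 9

10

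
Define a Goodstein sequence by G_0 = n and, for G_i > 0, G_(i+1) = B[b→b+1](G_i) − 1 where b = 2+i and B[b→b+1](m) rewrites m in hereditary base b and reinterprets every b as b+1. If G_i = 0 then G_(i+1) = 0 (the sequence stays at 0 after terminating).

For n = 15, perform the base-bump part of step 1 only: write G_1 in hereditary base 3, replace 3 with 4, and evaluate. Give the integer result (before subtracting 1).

1284

G_0=15  [base 2] 2^(2 + 1) + 2^2 + 2 + 1  →[2↦3]→  3^(3 + 1) + 3^3 + 3 + 1 = 112  −1 ⇒ G_1=111
G_1=111  [base 3] 3^(3 + 1) + 3^3 + 3  →[3↦4]→  4^(4 + 1) + 4^4 + 4 = 1284  −1 ⇒ G_2=1283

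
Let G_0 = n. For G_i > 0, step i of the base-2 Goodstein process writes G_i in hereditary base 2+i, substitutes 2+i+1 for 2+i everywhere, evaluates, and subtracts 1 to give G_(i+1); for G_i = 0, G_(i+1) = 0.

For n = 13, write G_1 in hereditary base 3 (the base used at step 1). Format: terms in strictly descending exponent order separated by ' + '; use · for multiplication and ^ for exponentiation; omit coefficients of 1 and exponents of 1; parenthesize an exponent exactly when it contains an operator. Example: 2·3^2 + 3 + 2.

3^(3 + 1) + 3^3

i=0: 13 = 2^(2 + 1) + 2^2 + 1 (b=2); 2→3: 3^(3 + 1) + 3^3 + 1 = 109; 109−1 = 108
i=1: 108 = 3^(3 + 1) + 3^3 (b=3); 3→4: 4^(4 + 1) + 4^4 = 1280; 1280−1 = 1279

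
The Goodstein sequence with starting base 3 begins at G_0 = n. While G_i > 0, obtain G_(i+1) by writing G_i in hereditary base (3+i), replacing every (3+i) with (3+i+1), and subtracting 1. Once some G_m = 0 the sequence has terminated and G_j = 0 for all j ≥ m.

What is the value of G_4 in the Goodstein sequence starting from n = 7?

7 —HB3→ 2·3 + 1 —bump→ 2·4 + 1 = 9 —(−1)→ 8
8 —HB4→ 2·4 —bump→ 2·5 = 10 —(−1)→ 9
9 —HB5→ 5 + 4 —bump→ 6 + 4 = 10 —(−1)→ 9
9 —HB6→ 6 + 3 —bump→ 7 + 3 = 10 —(−1)→ 9
9 —HB7→ 7 + 2 —bump→ 8 + 2 = 10 —(−1)→ 9

9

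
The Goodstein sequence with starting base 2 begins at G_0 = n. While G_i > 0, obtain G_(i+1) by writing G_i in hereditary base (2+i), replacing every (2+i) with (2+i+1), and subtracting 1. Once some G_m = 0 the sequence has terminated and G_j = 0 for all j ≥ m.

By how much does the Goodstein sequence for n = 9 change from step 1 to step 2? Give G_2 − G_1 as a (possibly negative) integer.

step 0: 9 = 2^(2 + 1) + 1; sub 3 for 2: 3^(3 + 1) + 1; = 82; G_1 = 82−1 = 81
step 1: 81 = 3^(3 + 1); sub 4 for 3: 4^(4 + 1); = 1024; G_2 = 1024−1 = 1023

942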